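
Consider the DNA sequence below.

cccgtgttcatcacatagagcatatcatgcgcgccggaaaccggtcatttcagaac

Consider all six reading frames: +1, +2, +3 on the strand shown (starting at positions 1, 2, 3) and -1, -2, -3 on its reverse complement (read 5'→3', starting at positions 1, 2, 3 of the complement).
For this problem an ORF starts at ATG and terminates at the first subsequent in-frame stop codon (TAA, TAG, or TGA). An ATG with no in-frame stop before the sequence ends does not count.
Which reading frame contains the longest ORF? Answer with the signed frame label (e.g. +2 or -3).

-3

Reverse complement (5'→3'): GTTCTGAAATGACCGGTTTCCGGCGCGCATGATATGCTCTATGTGATGAACACGGG
Frame +1: CCC GTG TTC ATC ACA TAG AGC ATA TCA TGC GCG CCG GAA ACC GGT CAT TTC AGA — no ATG→stop ORF.
Frame +2: CCG TGT TCA TCA CAT AGA GCA TAT CAT GCG CGC CGG AAA CCG GTC ATT TCA GAA — no ATG→stop ORF.
Frame +3: CGT GTT CAT CAC ATA GAG CAT ATC ATG CGC GCC GGA AAC CGG TCA TTT CAG AAC — no ATG→stop ORF.
Frame -1: GTT CTG AAA TGA CCG GTT TCC GGC GCG CAT GAT ATG CTC TAT GTG ATG AAC ACG — no ATG→stop ORF.
Frame -2: TTC TGA AAT GAC CGG TTT CCG GCG CGC ATG ATA TGC TCT ATG TGA TGA ACA CGG — ATG at 29, stop TGA at 44 → 18 nt; ATG at 41, stop TGA at 44 → 6 nt.
Frame -3: TCT GAA ATG ACC GGT TTC CGG CGC GCA TGA TAT GCT CTA TGT GAT GAA CAC GGG — ATG at 9, stop TGA at 30 → 24 nt.
Longest ORF is 24 nt in frame -3 (positions 9–32).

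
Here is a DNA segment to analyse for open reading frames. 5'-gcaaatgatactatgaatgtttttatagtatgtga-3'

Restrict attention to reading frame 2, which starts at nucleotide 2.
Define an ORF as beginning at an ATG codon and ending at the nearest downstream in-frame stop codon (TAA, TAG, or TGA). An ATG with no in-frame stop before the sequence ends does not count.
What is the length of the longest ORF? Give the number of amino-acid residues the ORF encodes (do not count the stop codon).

3

Frame 2: CAA ATG ATA CTA TGA ATG TTT TTA TAG TAT GTG — ATG at 5, stop TGA at 14 → 12 nt; ATG at 17, stop TAG at 26 → 12 nt.
Longest: frame 2, positions 5–16, 12 nt = 4 codons = 3 aa. → 3 amino acids.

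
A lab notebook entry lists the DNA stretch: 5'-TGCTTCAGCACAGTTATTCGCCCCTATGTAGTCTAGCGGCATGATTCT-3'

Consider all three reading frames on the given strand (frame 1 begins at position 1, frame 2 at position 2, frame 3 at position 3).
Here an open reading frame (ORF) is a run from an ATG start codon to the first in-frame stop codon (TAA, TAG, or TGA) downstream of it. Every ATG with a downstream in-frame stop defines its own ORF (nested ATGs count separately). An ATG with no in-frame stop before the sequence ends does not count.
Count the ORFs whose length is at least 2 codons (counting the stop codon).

Frame 1: TGC TTC AGC ACA GTT ATT CGC CCC TAT GTA GTC TAG CGG CAT GAT TCT — no ATG→stop ORF.
Frame 2: GCT TCA GCA CAG TTA TTC GCC CCT ATG TAG TCT AGC GGC ATG ATT — ATG at 26, stop TAG at 29 → 6 nt.
Frame 3: CTT CAG CAC AGT TAT TCG CCC CTA TGT AGT CTA GCG GCA TGA TTC — no ATG→stop ORF.
ORFs ≥ 2 codons: frame 2 26–31 (2 codons). Count = 1.

1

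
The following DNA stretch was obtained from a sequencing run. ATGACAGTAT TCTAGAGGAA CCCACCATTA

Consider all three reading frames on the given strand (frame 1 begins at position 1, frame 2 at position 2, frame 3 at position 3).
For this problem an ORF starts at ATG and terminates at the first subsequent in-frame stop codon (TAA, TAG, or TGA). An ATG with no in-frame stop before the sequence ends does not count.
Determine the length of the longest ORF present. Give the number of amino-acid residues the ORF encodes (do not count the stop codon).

4

Frame 1: ATG ACA GTA TTC TAG AGG AAC CCA CCA TTA — ATG at 1, stop TAG at 13 → 15 nt.
Frame 2: TGA CAG TAT TCT AGA GGA ACC CAC CAT — no ATG→stop ORF.
Frame 3: GAC AGT ATT CTA GAG GAA CCC ACC ATT — no ATG→stop ORF.
Longest: frame 1, positions 1–15, 15 nt = 5 codons = 4 aa. → 4 amino acids.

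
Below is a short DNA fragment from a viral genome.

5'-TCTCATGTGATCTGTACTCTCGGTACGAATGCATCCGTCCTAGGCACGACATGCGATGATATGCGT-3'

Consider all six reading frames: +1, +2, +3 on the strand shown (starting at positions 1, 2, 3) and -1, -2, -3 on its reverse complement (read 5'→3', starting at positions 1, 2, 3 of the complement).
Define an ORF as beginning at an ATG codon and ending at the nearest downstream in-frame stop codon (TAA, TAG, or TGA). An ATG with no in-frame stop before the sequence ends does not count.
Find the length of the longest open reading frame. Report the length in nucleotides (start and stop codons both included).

Reverse complement (5'→3'): ACGCATATCATCGCATGTCGTGCCTAGGACGGATGCATTCGTACCGAGAGTACAGATCACATGAGA
Frame +1: TCT CAT GTG ATC TGT ACT CTC GGT ACG AAT GCA TCC GTC CTA GGC ACG ACA TGC GAT GAT ATG CGT — no ATG→stop ORF.
Frame +2: CTC ATG TGA TCT GTA CTC TCG GTA CGA ATG CAT CCG TCC TAG GCA CGA CAT GCG ATG ATA TGC — ATG at 5, stop TGA at 8 → 6 nt; ATG at 29, stop TAG at 41 → 15 nt.
Frame +3: TCA TGT GAT CTG TAC TCT CGG TAC GAA TGC ATC CGT CCT AGG CAC GAC ATG CGA TGA TAT GCG — ATG at 51, stop TGA at 57 → 9 nt.
Frame -1: ACG CAT ATC ATC GCA TGT CGT GCC TAG GAC GGA TGC ATT CGT ACC GAG AGT ACA GAT CAC ATG AGA — no ATG→stop ORF.
Frame -2: CGC ATA TCA TCG CAT GTC GTG CCT AGG ACG GAT GCA TTC GTA CCG AGA GTA CAG ATC ACA TGA — no ATG→stop ORF.
Frame -3: GCA TAT CAT CGC ATG TCG TGC CTA GGA CGG ATG CAT TCG TAC CGA GAG TAC AGA TCA CAT GAG — no ATG→stop ORF.
Longest: frame +2, positions 29–43, 15 nt = 5 codons = 4 aa. → 15 nucleotides.

15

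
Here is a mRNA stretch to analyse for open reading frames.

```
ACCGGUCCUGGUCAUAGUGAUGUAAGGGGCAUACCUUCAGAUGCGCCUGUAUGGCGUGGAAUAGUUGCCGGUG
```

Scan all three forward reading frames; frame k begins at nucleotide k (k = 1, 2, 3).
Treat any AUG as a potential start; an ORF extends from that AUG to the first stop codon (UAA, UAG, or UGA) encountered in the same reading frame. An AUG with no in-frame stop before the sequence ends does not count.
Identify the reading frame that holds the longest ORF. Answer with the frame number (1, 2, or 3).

Frame 1: ACC GGU CCU GGU CAU AGU GAU GUA AGG GGC AUA CCU UCA GAU GCG CCU GUA UGG CGU GGA AUA GUU GCC GGU — no AUG→stop ORF.
Frame 2: CCG GUC CUG GUC AUA GUG AUG UAA GGG GCA UAC CUU CAG AUG CGC CUG UAU GGC GUG GAA UAG UUG CCG GUG — AUG at 20, stop UAA at 23 → 6 nt; AUG at 41, stop UAG at 62 → 24 nt.
Frame 3: CGG UCC UGG UCA UAG UGA UGU AAG GGG CAU ACC UUC AGA UGC GCC UGU AUG GCG UGG AAU AGU UGC CGG — no AUG→stop ORF.
Longest ORF is 24 nt in frame 2 (positions 41–64).

2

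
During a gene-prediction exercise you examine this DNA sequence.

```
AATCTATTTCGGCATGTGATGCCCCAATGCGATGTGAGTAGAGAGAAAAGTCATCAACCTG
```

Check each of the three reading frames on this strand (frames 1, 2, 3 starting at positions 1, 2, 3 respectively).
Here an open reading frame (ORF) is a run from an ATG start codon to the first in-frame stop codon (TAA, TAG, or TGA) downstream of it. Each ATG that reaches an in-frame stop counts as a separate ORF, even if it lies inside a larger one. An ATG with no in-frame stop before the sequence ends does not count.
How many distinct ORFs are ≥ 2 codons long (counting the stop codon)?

3

Frame 1: AAT CTA TTT CGG CAT GTG ATG CCC CAA TGC GAT GTG AGT AGA GAG AAA AGT CAT CAA CCT — no ATG→stop ORF.
Frame 2: ATC TAT TTC GGC ATG TGA TGC CCC AAT GCG ATG TGA GTA GAG AGA AAA GTC ATC AAC CTG — ATG at 14, stop TGA at 17 → 6 nt; ATG at 32, stop TGA at 35 → 6 nt.
Frame 3: TCT ATT TCG GCA TGT GAT GCC CCA ATG CGA TGT GAG TAG AGA GAA AAG TCA TCA ACC — ATG at 27, stop TAG at 39 → 15 nt.
ORFs ≥ 2 codons: frame 2 14–19 (2 codons), frame 2 32–37 (2 codons), frame 3 27–41 (5 codons). Count = 3.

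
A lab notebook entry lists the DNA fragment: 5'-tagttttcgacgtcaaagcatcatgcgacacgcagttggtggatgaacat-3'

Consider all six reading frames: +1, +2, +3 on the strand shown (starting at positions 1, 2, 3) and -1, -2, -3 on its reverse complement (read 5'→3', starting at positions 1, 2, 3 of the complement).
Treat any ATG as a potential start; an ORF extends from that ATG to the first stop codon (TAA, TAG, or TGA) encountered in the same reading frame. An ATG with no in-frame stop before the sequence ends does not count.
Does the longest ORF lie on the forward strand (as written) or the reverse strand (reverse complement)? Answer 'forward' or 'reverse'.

Reverse complement (5'→3'): ATGTTCATCCACCAACTGCGTGTCGCATGATGCTTTGACGTCGAAAACTA
Frame +1: TAG TTT TCG ACG TCA AAG CAT CAT GCG ACA CGC AGT TGG TGG ATG AAC — no ATG→stop ORF.
Frame +2: AGT TTT CGA CGT CAA AGC ATC ATG CGA CAC GCA GTT GGT GGA TGA ACA — ATG at 23, stop TGA at 44 → 24 nt.
Frame +3: GTT TTC GAC GTC AAA GCA TCA TGC GAC ACG CAG TTG GTG GAT GAA CAT — no ATG→stop ORF.
Frame -1: ATG TTC ATC CAC CAA CTG CGT GTC GCA TGA TGC TTT GAC GTC GAA AAC — ATG at 1, stop TGA at 28 → 30 nt.
Frame -2: TGT TCA TCC ACC AAC TGC GTG TCG CAT GAT GCT TTG ACG TCG AAA ACT — no ATG→stop ORF.
Frame -3: GTT CAT CCA CCA ACT GCG TGT CGC ATG ATG CTT TGA CGT CGA AAA CTA — ATG at 27, stop TGA at 36 → 12 nt; ATG at 30, stop TGA at 36 → 9 nt.
Forward-strand max 24 nt; reverse-strand max 30 nt. The reverse strand has the longer ORF.

reverse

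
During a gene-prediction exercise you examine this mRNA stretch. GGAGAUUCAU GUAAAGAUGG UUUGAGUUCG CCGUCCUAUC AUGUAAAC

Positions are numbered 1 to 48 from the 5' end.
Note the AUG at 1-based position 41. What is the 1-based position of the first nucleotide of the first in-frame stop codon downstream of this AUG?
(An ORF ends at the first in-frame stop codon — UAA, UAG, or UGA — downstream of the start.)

44

Codons from position 41: AUG (41–43), UAA (44–46).
UAA is a stop codon; it begins at position 44.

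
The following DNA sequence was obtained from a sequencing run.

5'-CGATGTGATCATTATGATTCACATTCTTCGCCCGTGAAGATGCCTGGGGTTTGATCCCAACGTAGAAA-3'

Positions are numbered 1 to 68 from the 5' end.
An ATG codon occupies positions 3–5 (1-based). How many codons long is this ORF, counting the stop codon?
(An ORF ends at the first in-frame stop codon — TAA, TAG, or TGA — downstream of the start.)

2

Codons from position 3: ATG (3–5), TGA (6–8).
TGA is the first in-frame stop; that's 2 codons including the stop.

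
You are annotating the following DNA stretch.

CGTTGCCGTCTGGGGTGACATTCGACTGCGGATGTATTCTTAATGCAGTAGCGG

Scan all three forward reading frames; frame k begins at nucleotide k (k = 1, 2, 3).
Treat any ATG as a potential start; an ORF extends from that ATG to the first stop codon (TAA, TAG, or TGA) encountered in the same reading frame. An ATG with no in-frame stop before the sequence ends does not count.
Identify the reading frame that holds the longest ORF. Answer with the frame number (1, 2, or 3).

Frame 1: CGT TGC CGT CTG GGG TGA CAT TCG ACT GCG GAT GTA TTC TTA ATG CAG TAG CGG — ATG at 43, stop TAG at 49 → 9 nt.
Frame 2: GTT GCC GTC TGG GGT GAC ATT CGA CTG CGG ATG TAT TCT TAA TGC AGT AGC — ATG at 32, stop TAA at 41 → 12 nt.
Frame 3: TTG CCG TCT GGG GTG ACA TTC GAC TGC GGA TGT ATT CTT AAT GCA GTA GCG — no ATG→stop ORF.
Longest ORF is 12 nt in frame 2 (positions 32–43).

2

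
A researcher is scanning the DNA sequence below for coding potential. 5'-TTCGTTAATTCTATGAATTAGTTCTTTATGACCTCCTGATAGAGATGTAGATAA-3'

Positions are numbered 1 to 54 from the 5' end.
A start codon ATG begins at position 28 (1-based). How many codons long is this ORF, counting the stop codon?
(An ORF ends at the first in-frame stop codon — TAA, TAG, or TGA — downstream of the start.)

Codons from position 28: ATG (28–30), ACC (31–33), TCC (34–36), TGA (37–39).
TGA is the first in-frame stop; that's 4 codons including the stop.

4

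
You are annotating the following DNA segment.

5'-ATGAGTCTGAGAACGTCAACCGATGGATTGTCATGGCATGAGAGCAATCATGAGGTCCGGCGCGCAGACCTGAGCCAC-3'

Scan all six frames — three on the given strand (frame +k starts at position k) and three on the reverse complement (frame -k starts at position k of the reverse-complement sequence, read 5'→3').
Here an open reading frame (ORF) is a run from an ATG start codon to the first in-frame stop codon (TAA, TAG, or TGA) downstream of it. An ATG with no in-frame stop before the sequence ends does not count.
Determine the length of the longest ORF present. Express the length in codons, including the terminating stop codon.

Reverse complement (5'→3'): GTGGCTCAGGTCTGCGCGCCGGACCTCATGATTGCTCTCATGCCATGACAATCCATCGGTTGACGTTCTCAGACTCAT
Frame +1: ATG AGT CTG AGA ACG TCA ACC GAT GGA TTG TCA TGG CAT GAG AGC AAT CAT GAG GTC CGG CGC GCA GAC CTG AGC CAC — no ATG→stop ORF.
Frame +2: TGA GTC TGA GAA CGT CAA CCG ATG GAT TGT CAT GGC ATG AGA GCA ATC ATG AGG TCC GGC GCG CAG ACC TGA GCC — ATG at 23, stop TGA at 71 → 51 nt; ATG at 38, stop TGA at 71 → 36 nt; ATG at 50, stop TGA at 71 → 24 nt.
Frame +3: GAG TCT GAG AAC GTC AAC CGA TGG ATT GTC ATG GCA TGA GAG CAA TCA TGA GGT CCG GCG CGC AGA CCT GAG CCA — ATG at 33, stop TGA at 39 → 9 nt.
Frame -1: GTG GCT CAG GTC TGC GCG CCG GAC CTC ATG ATT GCT CTC ATG CCA TGA CAA TCC ATC GGT TGA CGT TCT CAG ACT CAT — ATG at 28, stop TGA at 46 → 21 nt; ATG at 40, stop TGA at 46 → 9 nt.
Frame -2: TGG CTC AGG TCT GCG CGC CGG ACC TCA TGA TTG CTC TCA TGC CAT GAC AAT CCA TCG GTT GAC GTT CTC AGA CTC — no ATG→stop ORF.
Frame -3: GGC TCA GGT CTG CGC GCC GGA CCT CAT GAT TGC TCT CAT GCC ATG ACA ATC CAT CGG TTG ACG TTC TCA GAC TCA — no ATG→stop ORF.
Longest: frame +2, positions 23–73, 51 nt = 17 codons = 16 aa. → 17 codons.

17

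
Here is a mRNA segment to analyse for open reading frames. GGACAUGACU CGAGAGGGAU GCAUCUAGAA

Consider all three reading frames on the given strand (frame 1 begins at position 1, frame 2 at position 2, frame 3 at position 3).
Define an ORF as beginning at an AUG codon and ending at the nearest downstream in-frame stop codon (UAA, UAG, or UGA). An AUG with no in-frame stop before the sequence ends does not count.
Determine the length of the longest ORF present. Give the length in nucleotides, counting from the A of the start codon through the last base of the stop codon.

Frame 1: GGA CAU GAC UCG AGA GGG AUG CAU CUA GAA — no AUG→stop ORF.
Frame 2: GAC AUG ACU CGA GAG GGA UGC AUC UAG — AUG at 5, stop UAG at 26 → 24 nt.
Frame 3: ACA UGA CUC GAG AGG GAU GCA UCU AGA — no AUG→stop ORF.
Longest: frame 2, positions 5–28, 24 nt = 8 codons = 7 aa. → 24 nucleotides.

24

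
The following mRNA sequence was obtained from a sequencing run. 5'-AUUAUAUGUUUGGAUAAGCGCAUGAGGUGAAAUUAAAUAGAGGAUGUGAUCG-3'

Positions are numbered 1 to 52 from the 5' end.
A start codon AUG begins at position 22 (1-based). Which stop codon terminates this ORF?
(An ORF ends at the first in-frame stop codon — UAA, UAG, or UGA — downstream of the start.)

Codons from position 22: AUG (22–24), AGG (25–27), UGA (28–30).
The first in-frame stop codon is UGA.

UGA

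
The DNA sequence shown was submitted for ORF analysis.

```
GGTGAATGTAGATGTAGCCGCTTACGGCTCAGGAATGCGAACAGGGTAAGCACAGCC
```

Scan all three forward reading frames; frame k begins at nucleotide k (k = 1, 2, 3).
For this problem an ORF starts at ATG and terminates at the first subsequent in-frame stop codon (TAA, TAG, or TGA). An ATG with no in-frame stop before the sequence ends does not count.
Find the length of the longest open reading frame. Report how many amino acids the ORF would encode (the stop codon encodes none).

4

Frame 1: GGT GAA TGT AGA TGT AGC CGC TTA CGG CTC AGG AAT GCG AAC AGG GTA AGC ACA GCC — no ATG→stop ORF.
Frame 2: GTG AAT GTA GAT GTA GCC GCT TAC GGC TCA GGA ATG CGA ACA GGG TAA GCA CAG — ATG at 35, stop TAA at 47 → 15 nt.
Frame 3: TGA ATG TAG ATG TAG CCG CTT ACG GCT CAG GAA TGC GAA CAG GGT AAG CAC AGC — ATG at 6, stop TAG at 9 → 6 nt; ATG at 12, stop TAG at 15 → 6 nt.
Longest: frame 2, positions 35–49, 15 nt = 5 codons = 4 aa. → 4 amino acids.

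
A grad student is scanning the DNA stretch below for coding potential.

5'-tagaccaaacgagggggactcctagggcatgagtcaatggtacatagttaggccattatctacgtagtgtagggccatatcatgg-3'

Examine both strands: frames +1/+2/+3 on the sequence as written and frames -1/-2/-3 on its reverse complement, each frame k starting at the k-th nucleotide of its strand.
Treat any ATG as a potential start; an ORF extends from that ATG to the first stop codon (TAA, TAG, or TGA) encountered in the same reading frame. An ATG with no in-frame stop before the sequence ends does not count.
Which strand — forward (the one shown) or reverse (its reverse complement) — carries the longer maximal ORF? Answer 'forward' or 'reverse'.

reverse

Reverse complement (5'→3'): CCATGATATGGCCCTACACTACGTAGATAATGGCCTAACTATGTACCATTGACTCATGCCCTAGGAGTCCCCCTCGTTTGGTCTA
Frame +1: TAG ACC AAA CGA GGG GGA CTC CTA GGG CAT GAG TCA ATG GTA CAT AGT TAG GCC ATT ATC TAC GTA GTG TAG GGC CAT ATC ATG — ATG at 37, stop TAG at 49 → 15 nt.
Frame +2: AGA CCA AAC GAG GGG GAC TCC TAG GGC ATG AGT CAA TGG TAC ATA GTT AGG CCA TTA TCT ACG TAG TGT AGG GCC ATA TCA TGG — ATG at 29, stop TAG at 65 → 39 nt.
Frame +3: GAC CAA ACG AGG GGG ACT CCT AGG GCA TGA GTC AAT GGT ACA TAG TTA GGC CAT TAT CTA CGT AGT GTA GGG CCA TAT CAT — no ATG→stop ORF.
Frame -1: CCA TGA TAT GGC CCT ACA CTA CGT AGA TAA TGG CCT AAC TAT GTA CCA TTG ACT CAT GCC CTA GGA GTC CCC CTC GTT TGG TCT — no ATG→stop ORF.
Frame -2: CAT GAT ATG GCC CTA CAC TAC GTA GAT AAT GGC CTA ACT ATG TAC CAT TGA CTC ATG CCC TAG GAG TCC CCC TCG TTT GGT CTA — ATG at 8, stop TGA at 50 → 45 nt; ATG at 41, stop TGA at 50 → 12 nt; ATG at 56, stop TAG at 62 → 9 nt.
Frame -3: ATG ATA TGG CCC TAC ACT ACG TAG ATA ATG GCC TAA CTA TGT ACC ATT GAC TCA TGC CCT AGG AGT CCC CCT CGT TTG GTC — ATG at 3, stop TAG at 24 → 24 nt; ATG at 30, stop TAA at 36 → 9 nt.
Forward-strand max 39 nt; reverse-strand max 45 nt. The reverse strand has the longer ORF.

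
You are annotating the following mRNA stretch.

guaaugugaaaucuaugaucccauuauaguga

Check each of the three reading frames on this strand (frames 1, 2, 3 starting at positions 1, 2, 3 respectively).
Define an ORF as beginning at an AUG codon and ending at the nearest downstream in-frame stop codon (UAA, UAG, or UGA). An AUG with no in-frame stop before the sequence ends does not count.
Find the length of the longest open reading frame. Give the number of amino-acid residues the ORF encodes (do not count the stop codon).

4

Frame 1: GUA AUG UGA AAU CUA UGA UCC CAU UAU AGU — AUG at 4, stop UGA at 7 → 6 nt.
Frame 2: UAA UGU GAA AUC UAU GAU CCC AUU AUA GUG — no AUG→stop ORF.
Frame 3: AAU GUG AAA UCU AUG AUC CCA UUA UAG UGA — AUG at 15, stop UAG at 27 → 15 nt.
Longest: frame 3, positions 15–29, 15 nt = 5 codons = 4 aa. → 4 amino acids.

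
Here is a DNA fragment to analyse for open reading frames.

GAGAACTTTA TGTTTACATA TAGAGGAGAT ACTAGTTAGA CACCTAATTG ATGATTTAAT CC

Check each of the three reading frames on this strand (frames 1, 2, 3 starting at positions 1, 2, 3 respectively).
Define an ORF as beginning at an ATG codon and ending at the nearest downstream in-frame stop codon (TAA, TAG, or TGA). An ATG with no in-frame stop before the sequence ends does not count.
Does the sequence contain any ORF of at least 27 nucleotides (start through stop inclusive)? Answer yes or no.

yes

Frame 1: GAG AAC TTT ATG TTT ACA TAT AGA GGA GAT ACT AGT TAG ACA CCT AAT TGA TGA TTT AAT — ATG at 10, stop TAG at 37 → 30 nt.
Frame 2: AGA ACT TTA TGT TTA CAT ATA GAG GAG ATA CTA GTT AGA CAC CTA ATT GAT GAT TTA ATC — no ATG→stop ORF.
Frame 3: GAA CTT TAT GTT TAC ATA TAG AGG AGA TAC TAG TTA GAC ACC TAA TTG ATG ATT TAA TCC — ATG at 51, stop TAA at 57 → 9 nt.
Frame 1 has an ORF of 30 nucleotides (positions 10–39) ≥ 27, so yes.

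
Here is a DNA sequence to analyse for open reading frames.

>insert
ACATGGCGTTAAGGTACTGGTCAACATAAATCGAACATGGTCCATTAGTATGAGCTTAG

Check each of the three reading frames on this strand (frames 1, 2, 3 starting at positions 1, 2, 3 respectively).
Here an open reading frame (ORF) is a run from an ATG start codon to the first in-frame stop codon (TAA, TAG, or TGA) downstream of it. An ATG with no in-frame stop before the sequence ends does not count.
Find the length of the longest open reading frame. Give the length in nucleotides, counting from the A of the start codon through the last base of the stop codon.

27

Frame 1: ACA TGG CGT TAA GGT ACT GGT CAA CAT AAA TCG AAC ATG GTC CAT TAG TAT GAG CTT — ATG at 37, stop TAG at 46 → 12 nt.
Frame 2: CAT GGC GTT AAG GTA CTG GTC AAC ATA AAT CGA ACA TGG TCC ATT AGT ATG AGC TTA — no ATG→stop ORF.
Frame 3: ATG GCG TTA AGG TAC TGG TCA ACA TAA ATC GAA CAT GGT CCA TTA GTA TGA GCT TAG — ATG at 3, stop TAA at 27 → 27 nt.
Longest: frame 3, positions 3–29, 27 nt = 9 codons = 8 aa. → 27 nucleotides.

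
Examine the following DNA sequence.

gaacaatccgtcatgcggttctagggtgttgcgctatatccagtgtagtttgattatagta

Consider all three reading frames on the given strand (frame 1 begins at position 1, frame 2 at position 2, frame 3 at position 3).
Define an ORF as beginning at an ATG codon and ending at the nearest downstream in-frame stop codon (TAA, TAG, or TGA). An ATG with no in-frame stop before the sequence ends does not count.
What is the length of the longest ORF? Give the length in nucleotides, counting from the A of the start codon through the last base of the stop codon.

Frame 1: GAA CAA TCC GTC ATG CGG TTC TAG GGT GTT GCG CTA TAT CCA GTG TAG TTT GAT TAT AGT — ATG at 13, stop TAG at 22 → 12 nt.
Frame 2: AAC AAT CCG TCA TGC GGT TCT AGG GTG TTG CGC TAT ATC CAG TGT AGT TTG ATT ATA GTA — no ATG→stop ORF.
Frame 3: ACA ATC CGT CAT GCG GTT CTA GGG TGT TGC GCT ATA TCC AGT GTA GTT TGA TTA TAG — no ATG→stop ORF.
Longest: frame 1, positions 13–24, 12 nt = 4 codons = 3 aa. → 12 nucleotides.

12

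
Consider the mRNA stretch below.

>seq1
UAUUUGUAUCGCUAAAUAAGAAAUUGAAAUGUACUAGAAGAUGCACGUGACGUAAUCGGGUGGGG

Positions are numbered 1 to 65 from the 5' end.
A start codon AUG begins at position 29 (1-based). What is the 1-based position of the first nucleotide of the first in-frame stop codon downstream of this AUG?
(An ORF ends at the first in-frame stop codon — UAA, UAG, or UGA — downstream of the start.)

35

Codons from position 29: AUG (29–31), UAC (32–34), UAG (35–37).
UAG is a stop codon; it begins at position 35.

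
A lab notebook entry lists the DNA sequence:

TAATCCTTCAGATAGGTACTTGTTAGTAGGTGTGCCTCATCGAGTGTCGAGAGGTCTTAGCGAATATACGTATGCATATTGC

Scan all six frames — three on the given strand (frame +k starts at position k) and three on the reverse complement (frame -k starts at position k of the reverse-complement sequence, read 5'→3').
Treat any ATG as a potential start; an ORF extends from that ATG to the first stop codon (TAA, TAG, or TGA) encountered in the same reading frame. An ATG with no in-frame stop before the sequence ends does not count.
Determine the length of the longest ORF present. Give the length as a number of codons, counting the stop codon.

Reverse complement (5'→3'): GCAATATGCATACGTATATTCGCTAAGACCTCTCGACACTCGATGAGGCACACCTACTAACAAGTACCTATCTGAAGGATTA
Frame +1: TAA TCC TTC AGA TAG GTA CTT GTT AGT AGG TGT GCC TCA TCG AGT GTC GAG AGG TCT TAG CGA ATA TAC GTA TGC ATA TTG — no ATG→stop ORF.
Frame +2: AAT CCT TCA GAT AGG TAC TTG TTA GTA GGT GTG CCT CAT CGA GTG TCG AGA GGT CTT AGC GAA TAT ACG TAT GCA TAT TGC — no ATG→stop ORF.
Frame +3: ATC CTT CAG ATA GGT ACT TGT TAG TAG GTG TGC CTC ATC GAG TGT CGA GAG GTC TTA GCG AAT ATA CGT ATG CAT ATT — no ATG→stop ORF.
Frame -1: GCA ATA TGC ATA CGT ATA TTC GCT AAG ACC TCT CGA CAC TCG ATG AGG CAC ACC TAC TAA CAA GTA CCT ATC TGA AGG ATT — ATG at 43, stop TAA at 58 → 18 nt.
Frame -2: CAA TAT GCA TAC GTA TAT TCG CTA AGA CCT CTC GAC ACT CGA TGA GGC ACA CCT ACT AAC AAG TAC CTA TCT GAA GGA TTA — no ATG→stop ORF.
Frame -3: AAT ATG CAT ACG TAT ATT CGC TAA GAC CTC TCG ACA CTC GAT GAG GCA CAC CTA CTA ACA AGT ACC TAT CTG AAG GAT — ATG at 6, stop TAA at 24 → 21 nt.
Longest: frame -3, positions 6–26, 21 nt = 7 codons = 6 aa. → 7 codons.

7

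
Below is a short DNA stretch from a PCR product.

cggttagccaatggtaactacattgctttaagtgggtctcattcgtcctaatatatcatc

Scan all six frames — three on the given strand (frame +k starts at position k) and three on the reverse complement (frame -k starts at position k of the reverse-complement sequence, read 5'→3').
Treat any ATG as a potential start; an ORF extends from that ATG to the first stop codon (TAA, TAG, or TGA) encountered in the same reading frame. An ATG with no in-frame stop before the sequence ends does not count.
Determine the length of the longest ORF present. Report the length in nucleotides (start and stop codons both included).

21

Reverse complement (5'→3'): GATGATATATTAGGACGAATGAGACCCACTTAAAGCAATGTAGTTACCATTGGCTAACCG
Frame +1: CGG TTA GCC AAT GGT AAC TAC ATT GCT TTA AGT GGG TCT CAT TCG TCC TAA TAT ATC ATC — no ATG→stop ORF.
Frame +2: GGT TAG CCA ATG GTA ACT ACA TTG CTT TAA GTG GGT CTC ATT CGT CCT AAT ATA TCA — ATG at 11, stop TAA at 29 → 21 nt.
Frame +3: GTT AGC CAA TGG TAA CTA CAT TGC TTT AAG TGG GTC TCA TTC GTC CTA ATA TAT CAT — no ATG→stop ORF.
Frame -1: GAT GAT ATA TTA GGA CGA ATG AGA CCC ACT TAA AGC AAT GTA GTT ACC ATT GGC TAA CCG — ATG at 19, stop TAA at 31 → 15 nt.
Frame -2: ATG ATA TAT TAG GAC GAA TGA GAC CCA CTT AAA GCA ATG TAG TTA CCA TTG GCT AAC — ATG at 2, stop TAG at 11 → 12 nt; ATG at 38, stop TAG at 41 → 6 nt.
Frame -3: TGA TAT ATT AGG ACG AAT GAG ACC CAC TTA AAG CAA TGT AGT TAC CAT TGG CTA ACC — no ATG→stop ORF.
Longest: frame +2, positions 11–31, 21 nt = 7 codons = 6 aa. → 21 nucleotides.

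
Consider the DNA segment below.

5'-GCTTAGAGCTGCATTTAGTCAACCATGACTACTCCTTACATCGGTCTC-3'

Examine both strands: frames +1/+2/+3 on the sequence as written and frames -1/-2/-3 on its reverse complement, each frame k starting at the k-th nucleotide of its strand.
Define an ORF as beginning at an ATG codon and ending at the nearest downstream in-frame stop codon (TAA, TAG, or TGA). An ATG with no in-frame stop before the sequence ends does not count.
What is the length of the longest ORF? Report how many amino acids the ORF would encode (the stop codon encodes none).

Reverse complement (5'→3'): GAGACCGATGTAAGGAGTAGTCATGGTTGACTAAATGCAGCTCTAAGC
Frame +1: GCT TAG AGC TGC ATT TAG TCA ACC ATG ACT ACT CCT TAC ATC GGT CTC — no ATG→stop ORF.
Frame +2: CTT AGA GCT GCA TTT AGT CAA CCA TGA CTA CTC CTT ACA TCG GTC — no ATG→stop ORF.
Frame +3: TTA GAG CTG CAT TTA GTC AAC CAT GAC TAC TCC TTA CAT CGG TCT — no ATG→stop ORF.
Frame -1: GAG ACC GAT GTA AGG AGT AGT CAT GGT TGA CTA AAT GCA GCT CTA AGC — no ATG→stop ORF.
Frame -2: AGA CCG ATG TAA GGA GTA GTC ATG GTT GAC TAA ATG CAG CTC TAA — ATG at 8, stop TAA at 11 → 6 nt; ATG at 23, stop TAA at 32 → 12 nt; ATG at 35, stop TAA at 44 → 12 nt.
Frame -3: GAC CGA TGT AAG GAG TAG TCA TGG TTG ACT AAA TGC AGC TCT AAG — no ATG→stop ORF.
Longest: frame -2, positions 23–34, 12 nt = 4 codons = 3 aa. → 3 amino acids.

3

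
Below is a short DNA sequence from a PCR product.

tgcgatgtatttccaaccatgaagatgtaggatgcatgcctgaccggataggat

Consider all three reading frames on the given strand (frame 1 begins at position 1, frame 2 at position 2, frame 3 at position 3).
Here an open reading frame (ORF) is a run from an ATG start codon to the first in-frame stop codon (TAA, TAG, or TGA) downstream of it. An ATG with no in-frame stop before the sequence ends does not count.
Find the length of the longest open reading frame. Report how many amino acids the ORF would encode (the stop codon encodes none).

Frame 1: TGC GAT GTA TTT CCA ACC ATG AAG ATG TAG GAT GCA TGC CTG ACC GGA TAG GAT — ATG at 19, stop TAG at 28 → 12 nt; ATG at 25, stop TAG at 28 → 6 nt.
Frame 2: GCG ATG TAT TTC CAA CCA TGA AGA TGT AGG ATG CAT GCC TGA CCG GAT AGG — ATG at 5, stop TGA at 20 → 18 nt; ATG at 32, stop TGA at 41 → 12 nt.
Frame 3: CGA TGT ATT TCC AAC CAT GAA GAT GTA GGA TGC ATG CCT GAC CGG ATA GGA — no ATG→stop ORF.
Longest: frame 2, positions 5–22, 18 nt = 6 codons = 5 aa. → 5 amino acids.

5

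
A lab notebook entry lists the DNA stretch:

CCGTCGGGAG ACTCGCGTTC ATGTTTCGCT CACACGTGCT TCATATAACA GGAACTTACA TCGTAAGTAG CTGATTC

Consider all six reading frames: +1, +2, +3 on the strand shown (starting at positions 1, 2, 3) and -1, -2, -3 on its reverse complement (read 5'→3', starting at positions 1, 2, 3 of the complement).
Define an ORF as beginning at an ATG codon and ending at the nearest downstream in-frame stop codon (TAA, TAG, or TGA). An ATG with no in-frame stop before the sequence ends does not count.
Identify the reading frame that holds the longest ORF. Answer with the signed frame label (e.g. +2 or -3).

+3

Reverse complement (5'→3'): GAATCAGCTACTTACGATGTAAGTTCCTGTTATATGAAGCACGTGTGAGCGAAACATGAACGCGAGTCTCCCGACGG
Frame +1: CCG TCG GGA GAC TCG CGT TCA TGT TTC GCT CAC ACG TGC TTC ATA TAA CAG GAA CTT ACA TCG TAA GTA GCT GAT — no ATG→stop ORF.
Frame +2: CGT CGG GAG ACT CGC GTT CAT GTT TCG CTC ACA CGT GCT TCA TAT AAC AGG AAC TTA CAT CGT AAG TAG CTG ATT — no ATG→stop ORF.
Frame +3: GTC GGG AGA CTC GCG TTC ATG TTT CGC TCA CAC GTG CTT CAT ATA ACA GGA ACT TAC ATC GTA AGT AGC TGA TTC — ATG at 21, stop TGA at 72 → 54 nt.
Frame -1: GAA TCA GCT ACT TAC GAT GTA AGT TCC TGT TAT ATG AAG CAC GTG TGA GCG AAA CAT GAA CGC GAG TCT CCC GAC — ATG at 34, stop TGA at 46 → 15 nt.
Frame -2: AAT CAG CTA CTT ACG ATG TAA GTT CCT GTT ATA TGA AGC ACG TGT GAG CGA AAC ATG AAC GCG AGT CTC CCG ACG — ATG at 17, stop TAA at 20 → 6 nt.
Frame -3: ATC AGC TAC TTA CGA TGT AAG TTC CTG TTA TAT GAA GCA CGT GTG AGC GAA ACA TGA ACG CGA GTC TCC CGA CGG — no ATG→stop ORF.
Longest ORF is 54 nt in frame +3 (positions 21–74).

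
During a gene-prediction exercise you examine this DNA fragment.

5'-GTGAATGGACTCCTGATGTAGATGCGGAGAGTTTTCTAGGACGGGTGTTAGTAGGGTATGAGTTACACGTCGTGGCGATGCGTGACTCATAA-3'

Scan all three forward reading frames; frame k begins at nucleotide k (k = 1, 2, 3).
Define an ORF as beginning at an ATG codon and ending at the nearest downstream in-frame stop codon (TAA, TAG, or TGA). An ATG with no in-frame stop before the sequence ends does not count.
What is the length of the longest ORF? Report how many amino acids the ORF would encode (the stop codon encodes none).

5

Frame 1: GTG AAT GGA CTC CTG ATG TAG ATG CGG AGA GTT TTC TAG GAC GGG TGT TAG TAG GGT ATG AGT TAC ACG TCG TGG CGA TGC GTG ACT CAT — ATG at 16, stop TAG at 19 → 6 nt; ATG at 22, stop TAG at 37 → 18 nt.
Frame 2: TGA ATG GAC TCC TGA TGT AGA TGC GGA GAG TTT TCT AGG ACG GGT GTT AGT AGG GTA TGA GTT ACA CGT CGT GGC GAT GCG TGA CTC ATA — ATG at 5, stop TGA at 14 → 12 nt.
Frame 3: GAA TGG ACT CCT GAT GTA GAT GCG GAG AGT TTT CTA GGA CGG GTG TTA GTA GGG TAT GAG TTA CAC GTC GTG GCG ATG CGT GAC TCA TAA — ATG at 78, stop TAA at 90 → 15 nt.
Longest: frame 1, positions 22–39, 18 nt = 6 codons = 5 aa. → 5 amino acids.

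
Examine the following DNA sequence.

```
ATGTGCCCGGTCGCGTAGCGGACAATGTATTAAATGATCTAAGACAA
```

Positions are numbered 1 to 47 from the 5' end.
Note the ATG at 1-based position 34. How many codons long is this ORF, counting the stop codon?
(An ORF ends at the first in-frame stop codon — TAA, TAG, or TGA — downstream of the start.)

3

Codons from position 34: ATG (34–36), ATC (37–39), TAA (40–42).
TAA is the first in-frame stop; that's 3 codons including the stop.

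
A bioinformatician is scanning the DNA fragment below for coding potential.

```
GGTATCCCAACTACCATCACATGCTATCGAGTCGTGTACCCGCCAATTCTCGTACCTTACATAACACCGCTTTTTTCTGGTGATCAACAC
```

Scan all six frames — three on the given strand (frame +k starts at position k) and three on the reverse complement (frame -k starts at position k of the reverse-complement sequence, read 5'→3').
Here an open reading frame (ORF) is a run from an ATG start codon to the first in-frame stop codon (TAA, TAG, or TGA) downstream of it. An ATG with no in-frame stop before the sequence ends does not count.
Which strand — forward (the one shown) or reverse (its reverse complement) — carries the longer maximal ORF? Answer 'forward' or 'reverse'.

Reverse complement (5'→3'): GTGTTGATCACCAGAAAAAAGCGGTGTTATGTAAGGTACGAGAATTGGCGGGTACACGACTCGATAGCATGTGATGGTAGTTGGGATACC
Frame +1: GGT ATC CCA ACT ACC ATC ACA TGC TAT CGA GTC GTG TAC CCG CCA ATT CTC GTA CCT TAC ATA ACA CCG CTT TTT TCT GGT GAT CAA CAC — no ATG→stop ORF.
Frame +2: GTA TCC CAA CTA CCA TCA CAT GCT ATC GAG TCG TGT ACC CGC CAA TTC TCG TAC CTT ACA TAA CAC CGC TTT TTT CTG GTG ATC AAC — no ATG→stop ORF.
Frame +3: TAT CCC AAC TAC CAT CAC ATG CTA TCG AGT CGT GTA CCC GCC AAT TCT CGT ACC TTA CAT AAC ACC GCT TTT TTC TGG TGA TCA ACA — ATG at 21, stop TGA at 81 → 63 nt.
Frame -1: GTG TTG ATC ACC AGA AAA AAG CGG TGT TAT GTA AGG TAC GAG AAT TGG CGG GTA CAC GAC TCG ATA GCA TGT GAT GGT AGT TGG GAT ACC — no ATG→stop ORF.
Frame -2: TGT TGA TCA CCA GAA AAA AGC GGT GTT ATG TAA GGT ACG AGA ATT GGC GGG TAC ACG ACT CGA TAG CAT GTG ATG GTA GTT GGG ATA — ATG at 29, stop TAA at 32 → 6 nt.
Frame -3: GTT GAT CAC CAG AAA AAA GCG GTG TTA TGT AAG GTA CGA GAA TTG GCG GGT ACA CGA CTC GAT AGC ATG TGA TGG TAG TTG GGA TAC — ATG at 69, stop TGA at 72 → 6 nt.
Forward-strand max 63 nt; reverse-strand max 6 nt. The forward strand has the longer ORF.

forward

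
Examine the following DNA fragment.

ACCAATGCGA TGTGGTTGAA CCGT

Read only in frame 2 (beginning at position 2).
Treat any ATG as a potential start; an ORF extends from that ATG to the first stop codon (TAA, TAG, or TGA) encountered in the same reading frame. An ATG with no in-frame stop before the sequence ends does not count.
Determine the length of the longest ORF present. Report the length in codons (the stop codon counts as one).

Frame 2: CCA ATG CGA TGT GGT TGA ACC — ATG at 5, stop TGA at 17 → 15 nt.
Longest: frame 2, positions 5–19, 15 nt = 5 codons = 4 aa. → 5 codons.

5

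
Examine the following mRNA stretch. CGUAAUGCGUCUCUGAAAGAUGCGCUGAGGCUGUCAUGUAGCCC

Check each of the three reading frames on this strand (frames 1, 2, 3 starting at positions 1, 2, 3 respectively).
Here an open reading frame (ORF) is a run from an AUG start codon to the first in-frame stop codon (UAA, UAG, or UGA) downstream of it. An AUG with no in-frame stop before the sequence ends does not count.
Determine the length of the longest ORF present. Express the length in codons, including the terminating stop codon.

4

Frame 1: CGU AAU GCG UCU CUG AAA GAU GCG CUG AGG CUG UCA UGU AGC — no AUG→stop ORF.
Frame 2: GUA AUG CGU CUC UGA AAG AUG CGC UGA GGC UGU CAU GUA GCC — AUG at 5, stop UGA at 14 → 12 nt; AUG at 20, stop UGA at 26 → 9 nt.
Frame 3: UAA UGC GUC UCU GAA AGA UGC GCU GAG GCU GUC AUG UAG CCC — AUG at 36, stop UAG at 39 → 6 nt.
Longest: frame 2, positions 5–16, 12 nt = 4 codons = 3 aa. → 4 codons.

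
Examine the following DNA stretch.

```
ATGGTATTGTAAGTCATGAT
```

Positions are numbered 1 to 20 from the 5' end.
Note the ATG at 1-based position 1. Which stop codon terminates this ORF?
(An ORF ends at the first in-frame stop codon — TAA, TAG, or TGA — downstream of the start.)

TAA

Codons from position 1: ATG (1–3), GTA (4–6), TTG (7–9), TAA (10–12).
The first in-frame stop codon is TAA.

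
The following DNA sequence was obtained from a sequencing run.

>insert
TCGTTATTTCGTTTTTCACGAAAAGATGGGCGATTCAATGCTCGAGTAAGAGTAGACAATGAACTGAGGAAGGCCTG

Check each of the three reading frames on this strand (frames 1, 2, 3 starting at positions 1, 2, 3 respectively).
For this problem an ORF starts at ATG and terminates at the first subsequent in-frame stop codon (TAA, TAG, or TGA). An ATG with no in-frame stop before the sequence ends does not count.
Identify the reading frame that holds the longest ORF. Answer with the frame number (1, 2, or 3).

2

Frame 1: TCG TTA TTT CGT TTT TCA CGA AAA GAT GGG CGA TTC AAT GCT CGA GTA AGA GTA GAC AAT GAA CTG AGG AAG GCC — no ATG→stop ORF.
Frame 2: CGT TAT TTC GTT TTT CAC GAA AAG ATG GGC GAT TCA ATG CTC GAG TAA GAG TAG ACA ATG AAC TGA GGA AGG CCT — ATG at 26, stop TAA at 47 → 24 nt; ATG at 38, stop TAA at 47 → 12 nt; ATG at 59, stop TGA at 65 → 9 nt.
Frame 3: GTT ATT TCG TTT TTC ACG AAA AGA TGG GCG ATT CAA TGC TCG AGT AAG AGT AGA CAA TGA ACT GAG GAA GGC CTG — no ATG→stop ORF.
Longest ORF is 24 nt in frame 2 (positions 26–49).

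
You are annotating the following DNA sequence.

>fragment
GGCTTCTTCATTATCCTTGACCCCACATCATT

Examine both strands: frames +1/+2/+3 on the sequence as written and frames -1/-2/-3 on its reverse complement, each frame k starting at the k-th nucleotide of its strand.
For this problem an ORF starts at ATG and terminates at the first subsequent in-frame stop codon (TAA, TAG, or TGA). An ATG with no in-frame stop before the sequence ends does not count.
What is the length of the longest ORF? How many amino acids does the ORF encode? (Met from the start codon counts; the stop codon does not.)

6

Reverse complement (5'→3'): AATGATGTGGGGTCAAGGATAATGAAGAAGCC
Frame +1: GGC TTC TTC ATT ATC CTT GAC CCC ACA TCA — no ATG→stop ORF.
Frame +2: GCT TCT TCA TTA TCC TTG ACC CCA CAT CAT — no ATG→stop ORF.
Frame +3: CTT CTT CAT TAT CCT TGA CCC CAC ATC ATT — no ATG→stop ORF.
Frame -1: AAT GAT GTG GGG TCA AGG ATA ATG AAG AAG — no ATG→stop ORF.
Frame -2: ATG ATG TGG GGT CAA GGA TAA TGA AGA AGC — ATG at 2, stop TAA at 20 → 21 nt; ATG at 5, stop TAA at 20 → 18 nt.
Frame -3: TGA TGT GGG GTC AAG GAT AAT GAA GAA GCC — no ATG→stop ORF.
Longest: frame -2, positions 2–22, 21 nt = 7 codons = 6 aa. → 6 amino acids.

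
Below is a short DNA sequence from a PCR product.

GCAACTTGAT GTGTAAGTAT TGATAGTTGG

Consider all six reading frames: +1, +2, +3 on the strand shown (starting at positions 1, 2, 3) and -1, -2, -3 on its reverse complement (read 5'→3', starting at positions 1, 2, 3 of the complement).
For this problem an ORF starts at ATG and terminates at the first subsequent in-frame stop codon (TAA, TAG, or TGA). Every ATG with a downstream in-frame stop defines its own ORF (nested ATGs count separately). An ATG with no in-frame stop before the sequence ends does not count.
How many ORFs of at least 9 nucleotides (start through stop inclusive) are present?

1

Reverse complement (5'→3'): CCAACTATCAATACTTACACATCAAGTTGC
Frame +1: GCA ACT TGA TGT GTA AGT ATT GAT AGT TGG — no ATG→stop ORF.
Frame +2: CAA CTT GAT GTG TAA GTA TTG ATA GTT — no ATG→stop ORF.
Frame +3: AAC TTG ATG TGT AAG TAT TGA TAG TTG — ATG at 9, stop TGA at 21 → 15 nt.
Frame -1: CCA ACT ATC AAT ACT TAC ACA TCA AGT TGC — no ATG→stop ORF.
Frame -2: CAA CTA TCA ATA CTT ACA CAT CAA GTT — no ATG→stop ORF.
Frame -3: AAC TAT CAA TAC TTA CAC ATC AAG TTG — no ATG→stop ORF.
ORFs ≥ 9 nucleotides: frame +3 9–23 (15 nucleotides). Count = 1.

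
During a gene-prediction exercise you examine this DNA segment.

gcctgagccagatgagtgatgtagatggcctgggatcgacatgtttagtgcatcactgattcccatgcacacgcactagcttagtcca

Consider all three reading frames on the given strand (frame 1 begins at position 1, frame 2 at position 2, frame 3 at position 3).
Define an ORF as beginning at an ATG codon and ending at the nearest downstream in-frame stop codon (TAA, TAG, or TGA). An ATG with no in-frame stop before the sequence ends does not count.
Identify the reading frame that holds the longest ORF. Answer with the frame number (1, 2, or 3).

3

Frame 1: GCC TGA GCC AGA TGA GTG ATG TAG ATG GCC TGG GAT CGA CAT GTT TAG TGC ATC ACT GAT TCC CAT GCA CAC GCA CTA GCT TAG TCC — ATG at 19, stop TAG at 22 → 6 nt; ATG at 25, stop TAG at 46 → 24 nt.
Frame 2: CCT GAG CCA GAT GAG TGA TGT AGA TGG CCT GGG ATC GAC ATG TTT AGT GCA TCA CTG ATT CCC ATG CAC ACG CAC TAG CTT AGT CCA — ATG at 41, stop TAG at 77 → 39 nt; ATG at 65, stop TAG at 77 → 15 nt.
Frame 3: CTG AGC CAG ATG AGT GAT GTA GAT GGC CTG GGA TCG ACA TGT TTA GTG CAT CAC TGA TTC CCA TGC ACA CGC ACT AGC TTA GTC — ATG at 12, stop TGA at 57 → 48 nt.
Longest ORF is 48 nt in frame 3 (positions 12–59).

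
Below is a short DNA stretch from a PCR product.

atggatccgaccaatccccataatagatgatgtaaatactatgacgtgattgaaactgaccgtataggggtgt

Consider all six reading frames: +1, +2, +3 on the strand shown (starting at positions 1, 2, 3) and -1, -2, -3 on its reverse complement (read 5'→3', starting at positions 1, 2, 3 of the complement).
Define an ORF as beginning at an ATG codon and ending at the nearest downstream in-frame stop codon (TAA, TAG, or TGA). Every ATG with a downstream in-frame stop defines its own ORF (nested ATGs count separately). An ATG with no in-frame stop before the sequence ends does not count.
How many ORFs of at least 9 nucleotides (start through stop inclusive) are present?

Reverse complement (5'→3'): ACACCCCTATACGGTCAGTTTCAATCACGTCATAGTATTTACATCATCTATTATGGGGATTGGTCGGATCCAT
Frame +1: ATG GAT CCG ACC AAT CCC CAT AAT AGA TGA TGT AAA TAC TAT GAC GTG ATT GAA ACT GAC CGT ATA GGG GTG — ATG at 1, stop TGA at 28 → 30 nt.
Frame +2: TGG ATC CGA CCA ATC CCC ATA ATA GAT GAT GTA AAT ACT ATG ACG TGA TTG AAA CTG ACC GTA TAG GGG TGT — ATG at 41, stop TGA at 47 → 9 nt.
Frame +3: GGA TCC GAC CAA TCC CCA TAA TAG ATG ATG TAA ATA CTA TGA CGT GAT TGA AAC TGA CCG TAT AGG GGT — ATG at 27, stop TAA at 33 → 9 nt; ATG at 30, stop TAA at 33 → 6 nt.
Frame -1: ACA CCC CTA TAC GGT CAG TTT CAA TCA CGT CAT AGT ATT TAC ATC ATC TAT TAT GGG GAT TGG TCG GAT CCA — no ATG→stop ORF.
Frame -2: CAC CCC TAT ACG GTC AGT TTC AAT CAC GTC ATA GTA TTT ACA TCA TCT ATT ATG GGG ATT GGT CGG ATC CAT — no ATG→stop ORF.
Frame -3: ACC CCT ATA CGG TCA GTT TCA ATC ACG TCA TAG TAT TTA CAT CAT CTA TTA TGG GGA TTG GTC GGA TCC — no ATG→stop ORF.
ORFs ≥ 9 nucleotides: frame +1 1–30 (30 nucleotides), frame +2 41–49 (9 nucleotides), frame +3 27–35 (9 nucleotides). Count = 3.

3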